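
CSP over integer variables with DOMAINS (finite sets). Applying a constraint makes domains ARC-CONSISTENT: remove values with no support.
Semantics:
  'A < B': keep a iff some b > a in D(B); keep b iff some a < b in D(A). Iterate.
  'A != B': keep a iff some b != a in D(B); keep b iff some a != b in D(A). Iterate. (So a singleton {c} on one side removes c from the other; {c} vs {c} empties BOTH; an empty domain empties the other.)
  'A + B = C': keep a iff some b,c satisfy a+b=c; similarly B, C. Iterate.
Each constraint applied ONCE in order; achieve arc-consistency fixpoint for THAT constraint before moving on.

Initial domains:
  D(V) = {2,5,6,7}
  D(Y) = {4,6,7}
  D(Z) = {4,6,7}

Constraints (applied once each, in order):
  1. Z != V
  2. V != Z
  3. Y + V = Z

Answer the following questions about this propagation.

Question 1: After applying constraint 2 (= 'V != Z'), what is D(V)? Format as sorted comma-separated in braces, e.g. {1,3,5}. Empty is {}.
Answer: {2,5,6,7}

Derivation:
Constraint 1 (Z != V) on D(Z)={4,6,7} D(V)={2,5,6,7}: no change
Constraint 2 (V != Z) on D(V)={2,5,6,7} D(Z)={4,6,7}: no change
So after constraint 2: D(V) = {2,5,6,7}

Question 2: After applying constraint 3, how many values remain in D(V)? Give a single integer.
Answer: 1

Derivation:
Constraint 1 (Z != V) on D(Z)={4,6,7} D(V)={2,5,6,7}: no change
Constraint 2 (V != Z) on D(V)={2,5,6,7} D(Z)={4,6,7}: no change
Constraint 3 (Y + V = Z) on D(Y)={4,6,7} D(V)={2,5,6,7} D(Z)={4,6,7}: Y {4,6,7}->{4}; V {2,5,6,7}->{2}; Z {4,6,7}->{6}
So after constraint 3: D(V)={2}, size = 1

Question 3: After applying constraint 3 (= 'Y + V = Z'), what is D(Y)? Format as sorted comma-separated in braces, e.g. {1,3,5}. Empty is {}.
Answer: {4}

Derivation:
Constraint 1 (Z != V) on D(Z)={4,6,7} D(V)={2,5,6,7}: no change
Constraint 2 (V != Z) on D(V)={2,5,6,7} D(Z)={4,6,7}: no change
Constraint 3 (Y + V = Z) on D(Y)={4,6,7} D(V)={2,5,6,7} D(Z)={4,6,7}: Y {4,6,7}->{4}; V {2,5,6,7}->{2}; Z {4,6,7}->{6}
So after constraint 3: D(Y) = {4}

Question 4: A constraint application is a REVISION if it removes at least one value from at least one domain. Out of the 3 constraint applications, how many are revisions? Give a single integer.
Constraint 1 (Z != V) on D(Z)={4,6,7} D(V)={2,5,6,7}: no change => not a revision
Constraint 2 (V != Z) on D(V)={2,5,6,7} D(Z)={4,6,7}: no change => not a revision
Constraint 3 (Y + V = Z) on D(Y)={4,6,7} D(V)={2,5,6,7} D(Z)={4,6,7}: Y {4,6,7}->{4}; V {2,5,6,7}->{2}; Z {4,6,7}->{6} => REVISION
Total revisions = 1

Answer: 1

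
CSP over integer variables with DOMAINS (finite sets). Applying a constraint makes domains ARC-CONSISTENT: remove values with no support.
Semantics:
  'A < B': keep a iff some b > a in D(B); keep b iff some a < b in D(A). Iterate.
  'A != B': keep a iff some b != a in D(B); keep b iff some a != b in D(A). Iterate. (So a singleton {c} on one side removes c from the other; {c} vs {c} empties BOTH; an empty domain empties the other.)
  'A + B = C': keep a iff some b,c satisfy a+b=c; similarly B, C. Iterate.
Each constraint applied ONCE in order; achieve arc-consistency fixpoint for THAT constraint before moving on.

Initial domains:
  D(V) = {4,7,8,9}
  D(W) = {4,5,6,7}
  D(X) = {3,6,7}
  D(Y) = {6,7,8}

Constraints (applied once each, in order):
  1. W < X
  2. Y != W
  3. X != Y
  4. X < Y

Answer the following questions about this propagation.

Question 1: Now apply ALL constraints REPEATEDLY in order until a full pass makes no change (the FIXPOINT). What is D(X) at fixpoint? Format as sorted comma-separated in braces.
Answer: {6,7}

Derivation:
pass 0 (initial): D(X)={3,6,7}
pass 1: W {4,5,6,7}->{4,5,6}; X {3,6,7}->{6,7}; Y {6,7,8}->{7,8}
pass 2: no change
Fixpoint after 2 passes: D(X) = {6,7}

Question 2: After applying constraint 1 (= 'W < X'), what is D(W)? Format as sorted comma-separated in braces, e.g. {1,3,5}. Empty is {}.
Constraint 1 (W < X) on D(W)={4,5,6,7} D(X)={3,6,7}: W {4,5,6,7}->{4,5,6}; X {3,6,7}->{6,7}
So after constraint 1: D(W) = {4,5,6}

Answer: {4,5,6}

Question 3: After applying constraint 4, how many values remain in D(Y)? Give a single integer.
Answer: 2

Derivation:
Constraint 1 (W < X) on D(W)={4,5,6,7} D(X)={3,6,7}: W {4,5,6,7}->{4,5,6}; X {3,6,7}->{6,7}
Constraint 2 (Y != W) on D(Y)={6,7,8} D(W)={4,5,6}: no change
Constraint 3 (X != Y) on D(X)={6,7} D(Y)={6,7,8}: no change
Constraint 4 (X < Y) on D(X)={6,7} D(Y)={6,7,8}: Y {6,7,8}->{7,8}
So after constraint 4: D(Y)={7,8}, size = 2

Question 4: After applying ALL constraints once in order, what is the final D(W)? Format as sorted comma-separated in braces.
Answer: {4,5,6}

Derivation:
Constraint 1 (W < X) on D(W)={4,5,6,7} D(X)={3,6,7}: W {4,5,6,7}->{4,5,6}; X {3,6,7}->{6,7}
Constraint 2 (Y != W) on D(Y)={6,7,8} D(W)={4,5,6}: no change
Constraint 3 (X != Y) on D(X)={6,7} D(Y)={6,7,8}: no change
Constraint 4 (X < Y) on D(X)={6,7} D(Y)={6,7,8}: Y {6,7,8}->{7,8}
So after all 4 constraints: D(W) = {4,5,6}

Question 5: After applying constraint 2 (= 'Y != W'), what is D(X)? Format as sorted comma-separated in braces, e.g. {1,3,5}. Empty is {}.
Constraint 1 (W < X) on D(W)={4,5,6,7} D(X)={3,6,7}: W {4,5,6,7}->{4,5,6}; X {3,6,7}->{6,7}
Constraint 2 (Y != W) on D(Y)={6,7,8} D(W)={4,5,6}: no change
So after constraint 2: D(X) = {6,7}

Answer: {6,7}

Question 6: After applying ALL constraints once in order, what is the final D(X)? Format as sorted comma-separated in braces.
Answer: {6,7}

Derivation:
Constraint 1 (W < X) on D(W)={4,5,6,7} D(X)={3,6,7}: W {4,5,6,7}->{4,5,6}; X {3,6,7}->{6,7}
Constraint 2 (Y != W) on D(Y)={6,7,8} D(W)={4,5,6}: no change
Constraint 3 (X != Y) on D(X)={6,7} D(Y)={6,7,8}: no change
Constraint 4 (X < Y) on D(X)={6,7} D(Y)={6,7,8}: Y {6,7,8}->{7,8}
So after all 4 constraints: D(X) = {6,7}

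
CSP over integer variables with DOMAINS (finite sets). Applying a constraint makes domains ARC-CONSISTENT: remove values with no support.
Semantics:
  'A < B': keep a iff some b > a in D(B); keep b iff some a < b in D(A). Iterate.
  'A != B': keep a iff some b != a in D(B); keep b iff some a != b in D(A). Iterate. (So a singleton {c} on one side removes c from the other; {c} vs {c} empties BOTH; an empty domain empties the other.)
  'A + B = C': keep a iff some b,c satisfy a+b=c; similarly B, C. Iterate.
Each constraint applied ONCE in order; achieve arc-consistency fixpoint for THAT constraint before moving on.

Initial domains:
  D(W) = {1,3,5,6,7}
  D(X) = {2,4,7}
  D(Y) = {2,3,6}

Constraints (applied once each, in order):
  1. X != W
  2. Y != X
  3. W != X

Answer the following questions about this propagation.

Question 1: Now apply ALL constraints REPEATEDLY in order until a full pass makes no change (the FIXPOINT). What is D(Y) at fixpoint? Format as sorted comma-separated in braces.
pass 0 (initial): D(Y)={2,3,6}
pass 1: no change
Fixpoint after 1 passes: D(Y) = {2,3,6}

Answer: {2,3,6}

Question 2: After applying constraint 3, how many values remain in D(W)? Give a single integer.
Answer: 5

Derivation:
Constraint 1 (X != W) on D(X)={2,4,7} D(W)={1,3,5,6,7}: no change
Constraint 2 (Y != X) on D(Y)={2,3,6} D(X)={2,4,7}: no change
Constraint 3 (W != X) on D(W)={1,3,5,6,7} D(X)={2,4,7}: no change
So after constraint 3: D(W)={1,3,5,6,7}, size = 5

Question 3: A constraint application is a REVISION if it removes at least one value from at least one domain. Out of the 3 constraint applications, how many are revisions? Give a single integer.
Answer: 0

Derivation:
Constraint 1 (X != W) on D(X)={2,4,7} D(W)={1,3,5,6,7}: no change => not a revision
Constraint 2 (Y != X) on D(Y)={2,3,6} D(X)={2,4,7}: no change => not a revision
Constraint 3 (W != X) on D(W)={1,3,5,6,7} D(X)={2,4,7}: no change => not a revision
Total revisions = 0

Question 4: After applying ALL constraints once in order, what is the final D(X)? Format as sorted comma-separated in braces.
Answer: {2,4,7}

Derivation:
Constraint 1 (X != W) on D(X)={2,4,7} D(W)={1,3,5,6,7}: no change
Constraint 2 (Y != X) on D(Y)={2,3,6} D(X)={2,4,7}: no change
Constraint 3 (W != X) on D(W)={1,3,5,6,7} D(X)={2,4,7}: no change
So after all 3 constraints: D(X) = {2,4,7}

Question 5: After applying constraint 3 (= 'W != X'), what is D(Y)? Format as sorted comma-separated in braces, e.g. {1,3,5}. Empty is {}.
Constraint 1 (X != W) on D(X)={2,4,7} D(W)={1,3,5,6,7}: no change
Constraint 2 (Y != X) on D(Y)={2,3,6} D(X)={2,4,7}: no change
Constraint 3 (W != X) on D(W)={1,3,5,6,7} D(X)={2,4,7}: no change
So after constraint 3: D(Y) = {2,3,6}

Answer: {2,3,6}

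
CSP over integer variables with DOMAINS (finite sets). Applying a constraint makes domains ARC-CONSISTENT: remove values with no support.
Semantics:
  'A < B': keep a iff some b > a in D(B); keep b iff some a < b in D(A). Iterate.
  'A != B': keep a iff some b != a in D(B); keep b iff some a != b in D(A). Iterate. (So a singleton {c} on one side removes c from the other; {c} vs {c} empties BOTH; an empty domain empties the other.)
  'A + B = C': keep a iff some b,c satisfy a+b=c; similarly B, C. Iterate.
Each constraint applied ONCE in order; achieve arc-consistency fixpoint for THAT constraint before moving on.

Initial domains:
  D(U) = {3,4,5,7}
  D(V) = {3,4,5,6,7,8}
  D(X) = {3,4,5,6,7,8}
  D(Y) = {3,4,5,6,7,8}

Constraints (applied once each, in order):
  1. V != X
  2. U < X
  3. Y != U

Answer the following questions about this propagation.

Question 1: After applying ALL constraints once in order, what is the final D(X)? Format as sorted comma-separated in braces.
Constraint 1 (V != X) on D(V)={3,4,5,6,7,8} D(X)={3,4,5,6,7,8}: no change
Constraint 2 (U < X) on D(U)={3,4,5,7} D(X)={3,4,5,6,7,8}: X {3,4,5,6,7,8}->{4,5,6,7,8}
Constraint 3 (Y != U) on D(Y)={3,4,5,6,7,8} D(U)={3,4,5,7}: no change
So after all 3 constraints: D(X) = {4,5,6,7,8}

Answer: {4,5,6,7,8}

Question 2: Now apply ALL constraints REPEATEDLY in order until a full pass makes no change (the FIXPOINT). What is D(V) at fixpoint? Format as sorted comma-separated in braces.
pass 0 (initial): D(V)={3,4,5,6,7,8}
pass 1: X {3,4,5,6,7,8}->{4,5,6,7,8}
pass 2: no change
Fixpoint after 2 passes: D(V) = {3,4,5,6,7,8}

Answer: {3,4,5,6,7,8}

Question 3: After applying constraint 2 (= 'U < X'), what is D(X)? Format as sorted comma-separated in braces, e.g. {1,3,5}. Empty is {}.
Answer: {4,5,6,7,8}

Derivation:
Constraint 1 (V != X) on D(V)={3,4,5,6,7,8} D(X)={3,4,5,6,7,8}: no change
Constraint 2 (U < X) on D(U)={3,4,5,7} D(X)={3,4,5,6,7,8}: X {3,4,5,6,7,8}->{4,5,6,7,8}
So after constraint 2: D(X) = {4,5,6,7,8}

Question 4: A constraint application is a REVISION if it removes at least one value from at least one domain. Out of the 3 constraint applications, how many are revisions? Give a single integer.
Answer: 1

Derivation:
Constraint 1 (V != X) on D(V)={3,4,5,6,7,8} D(X)={3,4,5,6,7,8}: no change => not a revision
Constraint 2 (U < X) on D(U)={3,4,5,7} D(X)={3,4,5,6,7,8}: X {3,4,5,6,7,8}->{4,5,6,7,8} => REVISION
Constraint 3 (Y != U) on D(Y)={3,4,5,6,7,8} D(U)={3,4,5,7}: no change => not a revision
Total revisions = 1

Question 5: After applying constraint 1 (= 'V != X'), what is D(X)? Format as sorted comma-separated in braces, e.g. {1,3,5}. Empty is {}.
Constraint 1 (V != X) on D(V)={3,4,5,6,7,8} D(X)={3,4,5,6,7,8}: no change
So after constraint 1: D(X) = {3,4,5,6,7,8}

Answer: {3,4,5,6,7,8}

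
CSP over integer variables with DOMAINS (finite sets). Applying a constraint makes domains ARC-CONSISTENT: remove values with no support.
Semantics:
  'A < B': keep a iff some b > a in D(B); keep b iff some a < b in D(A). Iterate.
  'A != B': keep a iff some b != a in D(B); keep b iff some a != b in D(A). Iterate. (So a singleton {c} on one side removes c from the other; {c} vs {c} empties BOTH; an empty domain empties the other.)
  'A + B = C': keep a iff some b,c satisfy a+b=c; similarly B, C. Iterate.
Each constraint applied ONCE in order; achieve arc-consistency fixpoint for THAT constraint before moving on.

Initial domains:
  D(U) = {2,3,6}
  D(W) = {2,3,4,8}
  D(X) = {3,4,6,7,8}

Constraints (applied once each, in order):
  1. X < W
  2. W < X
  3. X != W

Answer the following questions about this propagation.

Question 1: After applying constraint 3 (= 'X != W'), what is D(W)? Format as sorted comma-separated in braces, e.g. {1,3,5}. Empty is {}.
Answer: {4}

Derivation:
Constraint 1 (X < W) on D(X)={3,4,6,7,8} D(W)={2,3,4,8}: X {3,4,6,7,8}->{3,4,6,7}; W {2,3,4,8}->{4,8}
Constraint 2 (W < X) on D(W)={4,8} D(X)={3,4,6,7}: W {4,8}->{4}; X {3,4,6,7}->{6,7}
Constraint 3 (X != W) on D(X)={6,7} D(W)={4}: no change
So after constraint 3: D(W) = {4}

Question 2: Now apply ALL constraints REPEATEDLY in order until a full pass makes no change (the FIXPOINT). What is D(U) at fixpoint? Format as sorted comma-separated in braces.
Answer: {2,3,6}

Derivation:
pass 0 (initial): D(U)={2,3,6}
pass 1: W {2,3,4,8}->{4}; X {3,4,6,7,8}->{6,7}
pass 2: W {4}->{}; X {6,7}->{}
pass 3: no change
Fixpoint after 3 passes: D(U) = {2,3,6}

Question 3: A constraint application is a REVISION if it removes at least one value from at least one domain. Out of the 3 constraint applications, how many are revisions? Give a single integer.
Answer: 2

Derivation:
Constraint 1 (X < W) on D(X)={3,4,6,7,8} D(W)={2,3,4,8}: X {3,4,6,7,8}->{3,4,6,7}; W {2,3,4,8}->{4,8} => REVISION
Constraint 2 (W < X) on D(W)={4,8} D(X)={3,4,6,7}: W {4,8}->{4}; X {3,4,6,7}->{6,7} => REVISION
Constraint 3 (X != W) on D(X)={6,7} D(W)={4}: no change => not a revision
Total revisions = 2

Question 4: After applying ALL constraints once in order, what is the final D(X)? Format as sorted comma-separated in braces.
Answer: {6,7}

Derivation:
Constraint 1 (X < W) on D(X)={3,4,6,7,8} D(W)={2,3,4,8}: X {3,4,6,7,8}->{3,4,6,7}; W {2,3,4,8}->{4,8}
Constraint 2 (W < X) on D(W)={4,8} D(X)={3,4,6,7}: W {4,8}->{4}; X {3,4,6,7}->{6,7}
Constraint 3 (X != W) on D(X)={6,7} D(W)={4}: no change
So after all 3 constraints: D(X) = {6,7}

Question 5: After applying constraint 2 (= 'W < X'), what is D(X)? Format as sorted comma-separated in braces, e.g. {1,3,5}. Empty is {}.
Answer: {6,7}

Derivation:
Constraint 1 (X < W) on D(X)={3,4,6,7,8} D(W)={2,3,4,8}: X {3,4,6,7,8}->{3,4,6,7}; W {2,3,4,8}->{4,8}
Constraint 2 (W < X) on D(W)={4,8} D(X)={3,4,6,7}: W {4,8}->{4}; X {3,4,6,7}->{6,7}
So after constraint 2: D(X) = {6,7}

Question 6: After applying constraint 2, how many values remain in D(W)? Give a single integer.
Constraint 1 (X < W) on D(X)={3,4,6,7,8} D(W)={2,3,4,8}: X {3,4,6,7,8}->{3,4,6,7}; W {2,3,4,8}->{4,8}
Constraint 2 (W < X) on D(W)={4,8} D(X)={3,4,6,7}: W {4,8}->{4}; X {3,4,6,7}->{6,7}
So after constraint 2: D(W)={4}, size = 1

Answer: 1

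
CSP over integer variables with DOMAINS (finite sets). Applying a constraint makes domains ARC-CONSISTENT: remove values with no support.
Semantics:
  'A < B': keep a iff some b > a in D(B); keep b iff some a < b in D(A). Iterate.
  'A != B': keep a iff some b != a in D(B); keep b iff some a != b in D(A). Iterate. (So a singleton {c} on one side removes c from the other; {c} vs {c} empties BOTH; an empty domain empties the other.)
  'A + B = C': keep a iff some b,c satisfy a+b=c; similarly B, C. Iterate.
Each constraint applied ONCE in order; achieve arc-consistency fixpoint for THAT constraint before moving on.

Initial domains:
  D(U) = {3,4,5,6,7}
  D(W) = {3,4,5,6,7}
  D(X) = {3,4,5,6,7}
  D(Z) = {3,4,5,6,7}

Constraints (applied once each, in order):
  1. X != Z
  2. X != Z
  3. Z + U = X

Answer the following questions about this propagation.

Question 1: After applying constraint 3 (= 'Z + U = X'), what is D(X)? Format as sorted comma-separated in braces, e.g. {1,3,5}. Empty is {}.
Answer: {6,7}

Derivation:
Constraint 1 (X != Z) on D(X)={3,4,5,6,7} D(Z)={3,4,5,6,7}: no change
Constraint 2 (X != Z) on D(X)={3,4,5,6,7} D(Z)={3,4,5,6,7}: no change
Constraint 3 (Z + U = X) on D(Z)={3,4,5,6,7} D(U)={3,4,5,6,7} D(X)={3,4,5,6,7}: Z {3,4,5,6,7}->{3,4}; U {3,4,5,6,7}->{3,4}; X {3,4,5,6,7}->{6,7}
So after constraint 3: D(X) = {6,7}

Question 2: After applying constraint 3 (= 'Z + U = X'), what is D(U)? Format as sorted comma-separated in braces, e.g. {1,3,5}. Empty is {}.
Answer: {3,4}

Derivation:
Constraint 1 (X != Z) on D(X)={3,4,5,6,7} D(Z)={3,4,5,6,7}: no change
Constraint 2 (X != Z) on D(X)={3,4,5,6,7} D(Z)={3,4,5,6,7}: no change
Constraint 3 (Z + U = X) on D(Z)={3,4,5,6,7} D(U)={3,4,5,6,7} D(X)={3,4,5,6,7}: Z {3,4,5,6,7}->{3,4}; U {3,4,5,6,7}->{3,4}; X {3,4,5,6,7}->{6,7}
So after constraint 3: D(U) = {3,4}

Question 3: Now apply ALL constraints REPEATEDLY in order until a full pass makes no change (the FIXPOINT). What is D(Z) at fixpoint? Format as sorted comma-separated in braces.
Answer: {3,4}

Derivation:
pass 0 (initial): D(Z)={3,4,5,6,7}
pass 1: U {3,4,5,6,7}->{3,4}; X {3,4,5,6,7}->{6,7}; Z {3,4,5,6,7}->{3,4}
pass 2: no change
Fixpoint after 2 passes: D(Z) = {3,4}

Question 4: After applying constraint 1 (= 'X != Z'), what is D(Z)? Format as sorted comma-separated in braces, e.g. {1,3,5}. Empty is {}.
Constraint 1 (X != Z) on D(X)={3,4,5,6,7} D(Z)={3,4,5,6,7}: no change
So after constraint 1: D(Z) = {3,4,5,6,7}

Answer: {3,4,5,6,7}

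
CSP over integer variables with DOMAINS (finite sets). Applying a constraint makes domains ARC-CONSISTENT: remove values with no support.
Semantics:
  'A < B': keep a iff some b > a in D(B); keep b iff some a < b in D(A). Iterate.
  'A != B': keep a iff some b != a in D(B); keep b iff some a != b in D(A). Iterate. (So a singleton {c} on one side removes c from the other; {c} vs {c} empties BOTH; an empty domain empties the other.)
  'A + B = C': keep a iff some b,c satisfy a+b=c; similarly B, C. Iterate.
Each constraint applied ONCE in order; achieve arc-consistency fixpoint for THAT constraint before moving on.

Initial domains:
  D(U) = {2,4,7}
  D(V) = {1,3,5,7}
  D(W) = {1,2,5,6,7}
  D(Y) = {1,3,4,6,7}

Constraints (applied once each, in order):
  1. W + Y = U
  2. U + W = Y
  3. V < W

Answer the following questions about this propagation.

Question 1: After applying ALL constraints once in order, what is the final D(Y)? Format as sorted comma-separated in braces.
Constraint 1 (W + Y = U) on D(W)={1,2,5,6,7} D(Y)={1,3,4,6,7} D(U)={2,4,7}: W {1,2,5,6,7}->{1,6}; Y {1,3,4,6,7}->{1,3,6}
Constraint 2 (U + W = Y) on D(U)={2,4,7} D(W)={1,6} D(Y)={1,3,6}: U {2,4,7}->{2}; W {1,6}->{1}; Y {1,3,6}->{3}
Constraint 3 (V < W) on D(V)={1,3,5,7} D(W)={1}: V {1,3,5,7}->{}; W {1}->{}
So after all 3 constraints: D(Y) = {3}

Answer: {3}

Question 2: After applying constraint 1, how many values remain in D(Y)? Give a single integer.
Constraint 1 (W + Y = U) on D(W)={1,2,5,6,7} D(Y)={1,3,4,6,7} D(U)={2,4,7}: W {1,2,5,6,7}->{1,6}; Y {1,3,4,6,7}->{1,3,6}
So after constraint 1: D(Y)={1,3,6}, size = 3

Answer: 3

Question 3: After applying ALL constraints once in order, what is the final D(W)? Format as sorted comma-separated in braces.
Constraint 1 (W + Y = U) on D(W)={1,2,5,6,7} D(Y)={1,3,4,6,7} D(U)={2,4,7}: W {1,2,5,6,7}->{1,6}; Y {1,3,4,6,7}->{1,3,6}
Constraint 2 (U + W = Y) on D(U)={2,4,7} D(W)={1,6} D(Y)={1,3,6}: U {2,4,7}->{2}; W {1,6}->{1}; Y {1,3,6}->{3}
Constraint 3 (V < W) on D(V)={1,3,5,7} D(W)={1}: V {1,3,5,7}->{}; W {1}->{}
So after all 3 constraints: D(W) = {}

Answer: {}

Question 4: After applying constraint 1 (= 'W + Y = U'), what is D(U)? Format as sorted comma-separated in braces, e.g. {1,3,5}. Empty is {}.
Constraint 1 (W + Y = U) on D(W)={1,2,5,6,7} D(Y)={1,3,4,6,7} D(U)={2,4,7}: W {1,2,5,6,7}->{1,6}; Y {1,3,4,6,7}->{1,3,6}
So after constraint 1: D(U) = {2,4,7}

Answer: {2,4,7}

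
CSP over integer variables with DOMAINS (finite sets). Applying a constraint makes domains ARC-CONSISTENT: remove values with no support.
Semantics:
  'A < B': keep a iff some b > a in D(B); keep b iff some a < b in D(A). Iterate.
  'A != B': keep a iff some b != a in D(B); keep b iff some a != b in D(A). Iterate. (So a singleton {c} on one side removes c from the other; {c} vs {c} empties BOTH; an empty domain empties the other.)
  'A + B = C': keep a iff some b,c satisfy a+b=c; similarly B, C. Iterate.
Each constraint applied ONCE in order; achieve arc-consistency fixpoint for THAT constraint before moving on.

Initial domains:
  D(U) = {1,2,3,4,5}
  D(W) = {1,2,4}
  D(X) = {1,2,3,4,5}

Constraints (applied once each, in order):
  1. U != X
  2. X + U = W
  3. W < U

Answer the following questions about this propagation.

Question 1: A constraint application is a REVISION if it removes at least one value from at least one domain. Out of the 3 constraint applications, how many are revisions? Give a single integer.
Answer: 2

Derivation:
Constraint 1 (U != X) on D(U)={1,2,3,4,5} D(X)={1,2,3,4,5}: no change => not a revision
Constraint 2 (X + U = W) on D(X)={1,2,3,4,5} D(U)={1,2,3,4,5} D(W)={1,2,4}: X {1,2,3,4,5}->{1,2,3}; U {1,2,3,4,5}->{1,2,3}; W {1,2,4}->{2,4} => REVISION
Constraint 3 (W < U) on D(W)={2,4} D(U)={1,2,3}: W {2,4}->{2}; U {1,2,3}->{3} => REVISION
Total revisions = 2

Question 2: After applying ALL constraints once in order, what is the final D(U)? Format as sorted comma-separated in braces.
Constraint 1 (U != X) on D(U)={1,2,3,4,5} D(X)={1,2,3,4,5}: no change
Constraint 2 (X + U = W) on D(X)={1,2,3,4,5} D(U)={1,2,3,4,5} D(W)={1,2,4}: X {1,2,3,4,5}->{1,2,3}; U {1,2,3,4,5}->{1,2,3}; W {1,2,4}->{2,4}
Constraint 3 (W < U) on D(W)={2,4} D(U)={1,2,3}: W {2,4}->{2}; U {1,2,3}->{3}
So after all 3 constraints: D(U) = {3}

Answer: {3}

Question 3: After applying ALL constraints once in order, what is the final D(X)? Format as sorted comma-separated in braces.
Constraint 1 (U != X) on D(U)={1,2,3,4,5} D(X)={1,2,3,4,5}: no change
Constraint 2 (X + U = W) on D(X)={1,2,3,4,5} D(U)={1,2,3,4,5} D(W)={1,2,4}: X {1,2,3,4,5}->{1,2,3}; U {1,2,3,4,5}->{1,2,3}; W {1,2,4}->{2,4}
Constraint 3 (W < U) on D(W)={2,4} D(U)={1,2,3}: W {2,4}->{2}; U {1,2,3}->{3}
So after all 3 constraints: D(X) = {1,2,3}

Answer: {1,2,3}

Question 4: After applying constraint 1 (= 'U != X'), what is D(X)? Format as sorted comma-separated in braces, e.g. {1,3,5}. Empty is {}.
Constraint 1 (U != X) on D(U)={1,2,3,4,5} D(X)={1,2,3,4,5}: no change
So after constraint 1: D(X) = {1,2,3,4,5}

Answer: {1,2,3,4,5}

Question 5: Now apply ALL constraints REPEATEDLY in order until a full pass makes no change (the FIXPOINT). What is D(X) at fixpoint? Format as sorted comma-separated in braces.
Answer: {}

Derivation:
pass 0 (initial): D(X)={1,2,3,4,5}
pass 1: U {1,2,3,4,5}->{3}; W {1,2,4}->{2}; X {1,2,3,4,5}->{1,2,3}
pass 2: U {3}->{}; W {2}->{}; X {1,2,3}->{}
pass 3: no change
Fixpoint after 3 passes: D(X) = {}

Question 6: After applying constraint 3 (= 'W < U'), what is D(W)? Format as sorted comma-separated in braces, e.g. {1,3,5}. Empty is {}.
Answer: {2}

Derivation:
Constraint 1 (U != X) on D(U)={1,2,3,4,5} D(X)={1,2,3,4,5}: no change
Constraint 2 (X + U = W) on D(X)={1,2,3,4,5} D(U)={1,2,3,4,5} D(W)={1,2,4}: X {1,2,3,4,5}->{1,2,3}; U {1,2,3,4,5}->{1,2,3}; W {1,2,4}->{2,4}
Constraint 3 (W < U) on D(W)={2,4} D(U)={1,2,3}: W {2,4}->{2}; U {1,2,3}->{3}
So after constraint 3: D(W) = {2}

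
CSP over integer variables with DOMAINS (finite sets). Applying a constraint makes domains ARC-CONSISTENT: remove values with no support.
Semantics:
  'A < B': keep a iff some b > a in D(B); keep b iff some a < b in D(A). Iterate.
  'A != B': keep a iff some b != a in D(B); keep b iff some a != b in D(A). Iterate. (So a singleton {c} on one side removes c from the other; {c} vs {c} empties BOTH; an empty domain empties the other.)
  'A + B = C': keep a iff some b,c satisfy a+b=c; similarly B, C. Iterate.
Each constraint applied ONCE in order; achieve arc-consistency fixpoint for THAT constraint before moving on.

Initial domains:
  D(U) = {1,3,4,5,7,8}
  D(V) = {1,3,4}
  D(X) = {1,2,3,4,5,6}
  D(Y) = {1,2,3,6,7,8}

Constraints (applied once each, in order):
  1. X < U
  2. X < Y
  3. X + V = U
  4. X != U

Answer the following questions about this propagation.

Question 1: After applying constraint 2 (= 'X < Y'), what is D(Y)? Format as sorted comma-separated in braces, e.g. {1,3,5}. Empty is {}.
Answer: {2,3,6,7,8}

Derivation:
Constraint 1 (X < U) on D(X)={1,2,3,4,5,6} D(U)={1,3,4,5,7,8}: U {1,3,4,5,7,8}->{3,4,5,7,8}
Constraint 2 (X < Y) on D(X)={1,2,3,4,5,6} D(Y)={1,2,3,6,7,8}: Y {1,2,3,6,7,8}->{2,3,6,7,8}
So after constraint 2: D(Y) = {2,3,6,7,8}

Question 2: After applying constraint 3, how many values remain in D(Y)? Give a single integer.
Constraint 1 (X < U) on D(X)={1,2,3,4,5,6} D(U)={1,3,4,5,7,8}: U {1,3,4,5,7,8}->{3,4,5,7,8}
Constraint 2 (X < Y) on D(X)={1,2,3,4,5,6} D(Y)={1,2,3,6,7,8}: Y {1,2,3,6,7,8}->{2,3,6,7,8}
Constraint 3 (X + V = U) on D(X)={1,2,3,4,5,6} D(V)={1,3,4} D(U)={3,4,5,7,8}: no change
So after constraint 3: D(Y)={2,3,6,7,8}, size = 5

Answer: 5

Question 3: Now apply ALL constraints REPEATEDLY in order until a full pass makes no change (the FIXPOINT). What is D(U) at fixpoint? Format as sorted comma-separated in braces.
pass 0 (initial): D(U)={1,3,4,5,7,8}
pass 1: U {1,3,4,5,7,8}->{3,4,5,7,8}; Y {1,2,3,6,7,8}->{2,3,6,7,8}
pass 2: no change
Fixpoint after 2 passes: D(U) = {3,4,5,7,8}

Answer: {3,4,5,7,8}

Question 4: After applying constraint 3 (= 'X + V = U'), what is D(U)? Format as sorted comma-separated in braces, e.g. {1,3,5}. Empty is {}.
Constraint 1 (X < U) on D(X)={1,2,3,4,5,6} D(U)={1,3,4,5,7,8}: U {1,3,4,5,7,8}->{3,4,5,7,8}
Constraint 2 (X < Y) on D(X)={1,2,3,4,5,6} D(Y)={1,2,3,6,7,8}: Y {1,2,3,6,7,8}->{2,3,6,7,8}
Constraint 3 (X + V = U) on D(X)={1,2,3,4,5,6} D(V)={1,3,4} D(U)={3,4,5,7,8}: no change
So after constraint 3: D(U) = {3,4,5,7,8}

Answer: {3,4,5,7,8}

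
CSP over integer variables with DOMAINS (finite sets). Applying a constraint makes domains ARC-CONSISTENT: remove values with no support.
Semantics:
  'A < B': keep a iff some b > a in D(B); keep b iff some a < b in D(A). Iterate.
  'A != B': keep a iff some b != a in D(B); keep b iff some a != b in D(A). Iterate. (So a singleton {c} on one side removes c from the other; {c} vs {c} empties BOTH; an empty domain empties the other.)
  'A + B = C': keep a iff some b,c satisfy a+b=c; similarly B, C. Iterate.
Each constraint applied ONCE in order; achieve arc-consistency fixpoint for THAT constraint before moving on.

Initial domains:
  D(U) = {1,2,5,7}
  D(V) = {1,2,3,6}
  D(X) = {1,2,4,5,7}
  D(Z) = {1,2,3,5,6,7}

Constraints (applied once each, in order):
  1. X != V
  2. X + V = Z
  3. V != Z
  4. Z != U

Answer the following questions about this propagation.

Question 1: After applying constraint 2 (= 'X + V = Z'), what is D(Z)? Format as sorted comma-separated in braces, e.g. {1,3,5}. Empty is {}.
Constraint 1 (X != V) on D(X)={1,2,4,5,7} D(V)={1,2,3,6}: no change
Constraint 2 (X + V = Z) on D(X)={1,2,4,5,7} D(V)={1,2,3,6} D(Z)={1,2,3,5,6,7}: X {1,2,4,5,7}->{1,2,4,5}; Z {1,2,3,5,6,7}->{2,3,5,6,7}
So after constraint 2: D(Z) = {2,3,5,6,7}

Answer: {2,3,5,6,7}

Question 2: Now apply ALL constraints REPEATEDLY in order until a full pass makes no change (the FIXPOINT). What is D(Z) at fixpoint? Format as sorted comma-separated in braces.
Answer: {2,3,5,6,7}

Derivation:
pass 0 (initial): D(Z)={1,2,3,5,6,7}
pass 1: X {1,2,4,5,7}->{1,2,4,5}; Z {1,2,3,5,6,7}->{2,3,5,6,7}
pass 2: no change
Fixpoint after 2 passes: D(Z) = {2,3,5,6,7}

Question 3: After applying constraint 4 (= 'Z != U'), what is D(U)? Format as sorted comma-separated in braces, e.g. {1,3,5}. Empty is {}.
Constraint 1 (X != V) on D(X)={1,2,4,5,7} D(V)={1,2,3,6}: no change
Constraint 2 (X + V = Z) on D(X)={1,2,4,5,7} D(V)={1,2,3,6} D(Z)={1,2,3,5,6,7}: X {1,2,4,5,7}->{1,2,4,5}; Z {1,2,3,5,6,7}->{2,3,5,6,7}
Constraint 3 (V != Z) on D(V)={1,2,3,6} D(Z)={2,3,5,6,7}: no change
Constraint 4 (Z != U) on D(Z)={2,3,5,6,7} D(U)={1,2,5,7}: no change
So after constraint 4: D(U) = {1,2,5,7}

Answer: {1,2,5,7}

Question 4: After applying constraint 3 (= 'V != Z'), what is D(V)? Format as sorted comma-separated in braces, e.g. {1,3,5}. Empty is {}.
Constraint 1 (X != V) on D(X)={1,2,4,5,7} D(V)={1,2,3,6}: no change
Constraint 2 (X + V = Z) on D(X)={1,2,4,5,7} D(V)={1,2,3,6} D(Z)={1,2,3,5,6,7}: X {1,2,4,5,7}->{1,2,4,5}; Z {1,2,3,5,6,7}->{2,3,5,6,7}
Constraint 3 (V != Z) on D(V)={1,2,3,6} D(Z)={2,3,5,6,7}: no change
So after constraint 3: D(V) = {1,2,3,6}

Answer: {1,2,3,6}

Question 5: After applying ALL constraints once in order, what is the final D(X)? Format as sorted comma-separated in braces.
Answer: {1,2,4,5}

Derivation:
Constraint 1 (X != V) on D(X)={1,2,4,5,7} D(V)={1,2,3,6}: no change
Constraint 2 (X + V = Z) on D(X)={1,2,4,5,7} D(V)={1,2,3,6} D(Z)={1,2,3,5,6,7}: X {1,2,4,5,7}->{1,2,4,5}; Z {1,2,3,5,6,7}->{2,3,5,6,7}
Constraint 3 (V != Z) on D(V)={1,2,3,6} D(Z)={2,3,5,6,7}: no change
Constraint 4 (Z != U) on D(Z)={2,3,5,6,7} D(U)={1,2,5,7}: no change
So after all 4 constraints: D(X) = {1,2,4,5}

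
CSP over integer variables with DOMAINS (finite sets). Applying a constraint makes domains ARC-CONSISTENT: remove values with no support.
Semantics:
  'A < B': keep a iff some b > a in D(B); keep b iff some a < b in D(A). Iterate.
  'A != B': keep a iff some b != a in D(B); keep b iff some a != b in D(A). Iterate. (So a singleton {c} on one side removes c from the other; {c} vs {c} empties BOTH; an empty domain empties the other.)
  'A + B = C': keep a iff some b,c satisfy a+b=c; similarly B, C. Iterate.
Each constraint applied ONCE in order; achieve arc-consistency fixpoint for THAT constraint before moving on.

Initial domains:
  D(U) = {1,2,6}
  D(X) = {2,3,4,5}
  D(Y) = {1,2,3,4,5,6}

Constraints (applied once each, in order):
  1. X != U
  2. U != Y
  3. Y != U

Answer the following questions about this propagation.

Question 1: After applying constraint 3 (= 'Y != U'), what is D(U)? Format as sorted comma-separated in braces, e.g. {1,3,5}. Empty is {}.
Constraint 1 (X != U) on D(X)={2,3,4,5} D(U)={1,2,6}: no change
Constraint 2 (U != Y) on D(U)={1,2,6} D(Y)={1,2,3,4,5,6}: no change
Constraint 3 (Y != U) on D(Y)={1,2,3,4,5,6} D(U)={1,2,6}: no change
So after constraint 3: D(U) = {1,2,6}

Answer: {1,2,6}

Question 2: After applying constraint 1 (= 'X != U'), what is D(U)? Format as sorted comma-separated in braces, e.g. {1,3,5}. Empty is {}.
Constraint 1 (X != U) on D(X)={2,3,4,5} D(U)={1,2,6}: no change
So after constraint 1: D(U) = {1,2,6}

Answer: {1,2,6}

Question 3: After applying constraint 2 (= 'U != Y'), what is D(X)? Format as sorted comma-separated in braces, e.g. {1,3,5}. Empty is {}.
Constraint 1 (X != U) on D(X)={2,3,4,5} D(U)={1,2,6}: no change
Constraint 2 (U != Y) on D(U)={1,2,6} D(Y)={1,2,3,4,5,6}: no change
So after constraint 2: D(X) = {2,3,4,5}

Answer: {2,3,4,5}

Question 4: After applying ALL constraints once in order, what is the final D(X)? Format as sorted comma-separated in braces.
Answer: {2,3,4,5}

Derivation:
Constraint 1 (X != U) on D(X)={2,3,4,5} D(U)={1,2,6}: no change
Constraint 2 (U != Y) on D(U)={1,2,6} D(Y)={1,2,3,4,5,6}: no change
Constraint 3 (Y != U) on D(Y)={1,2,3,4,5,6} D(U)={1,2,6}: no change
So after all 3 constraints: D(X) = {2,3,4,5}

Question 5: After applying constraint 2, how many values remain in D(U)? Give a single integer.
Constraint 1 (X != U) on D(X)={2,3,4,5} D(U)={1,2,6}: no change
Constraint 2 (U != Y) on D(U)={1,2,6} D(Y)={1,2,3,4,5,6}: no change
So after constraint 2: D(U)={1,2,6}, size = 3

Answer: 3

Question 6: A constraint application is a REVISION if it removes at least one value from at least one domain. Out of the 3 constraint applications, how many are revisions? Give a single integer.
Answer: 0

Derivation:
Constraint 1 (X != U) on D(X)={2,3,4,5} D(U)={1,2,6}: no change => not a revision
Constraint 2 (U != Y) on D(U)={1,2,6} D(Y)={1,2,3,4,5,6}: no change => not a revision
Constraint 3 (Y != U) on D(Y)={1,2,3,4,5,6} D(U)={1,2,6}: no change => not a revision
Total revisions = 0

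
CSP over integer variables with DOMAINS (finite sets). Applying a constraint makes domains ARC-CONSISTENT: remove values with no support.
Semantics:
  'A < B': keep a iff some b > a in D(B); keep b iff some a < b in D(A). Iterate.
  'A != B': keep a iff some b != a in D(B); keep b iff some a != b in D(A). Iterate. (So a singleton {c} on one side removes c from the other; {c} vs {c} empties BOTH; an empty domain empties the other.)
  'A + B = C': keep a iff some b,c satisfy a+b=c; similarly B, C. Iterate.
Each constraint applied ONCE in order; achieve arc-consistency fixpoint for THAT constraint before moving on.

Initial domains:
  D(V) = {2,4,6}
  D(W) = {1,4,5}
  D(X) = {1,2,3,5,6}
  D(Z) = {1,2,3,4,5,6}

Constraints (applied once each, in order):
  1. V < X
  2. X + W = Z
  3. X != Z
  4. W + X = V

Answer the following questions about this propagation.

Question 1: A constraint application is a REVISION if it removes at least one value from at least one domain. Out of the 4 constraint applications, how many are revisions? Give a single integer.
Constraint 1 (V < X) on D(V)={2,4,6} D(X)={1,2,3,5,6}: V {2,4,6}->{2,4}; X {1,2,3,5,6}->{3,5,6} => REVISION
Constraint 2 (X + W = Z) on D(X)={3,5,6} D(W)={1,4,5} D(Z)={1,2,3,4,5,6}: X {3,5,6}->{3,5}; W {1,4,5}->{1}; Z {1,2,3,4,5,6}->{4,6} => REVISION
Constraint 3 (X != Z) on D(X)={3,5} D(Z)={4,6}: no change => not a revision
Constraint 4 (W + X = V) on D(W)={1} D(X)={3,5} D(V)={2,4}: X {3,5}->{3}; V {2,4}->{4} => REVISION
Total revisions = 3

Answer: 3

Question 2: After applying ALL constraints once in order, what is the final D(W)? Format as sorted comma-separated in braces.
Constraint 1 (V < X) on D(V)={2,4,6} D(X)={1,2,3,5,6}: V {2,4,6}->{2,4}; X {1,2,3,5,6}->{3,5,6}
Constraint 2 (X + W = Z) on D(X)={3,5,6} D(W)={1,4,5} D(Z)={1,2,3,4,5,6}: X {3,5,6}->{3,5}; W {1,4,5}->{1}; Z {1,2,3,4,5,6}->{4,6}
Constraint 3 (X != Z) on D(X)={3,5} D(Z)={4,6}: no change
Constraint 4 (W + X = V) on D(W)={1} D(X)={3,5} D(V)={2,4}: X {3,5}->{3}; V {2,4}->{4}
So after all 4 constraints: D(W) = {1}

Answer: {1}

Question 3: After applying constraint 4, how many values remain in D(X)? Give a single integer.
Answer: 1

Derivation:
Constraint 1 (V < X) on D(V)={2,4,6} D(X)={1,2,3,5,6}: V {2,4,6}->{2,4}; X {1,2,3,5,6}->{3,5,6}
Constraint 2 (X + W = Z) on D(X)={3,5,6} D(W)={1,4,5} D(Z)={1,2,3,4,5,6}: X {3,5,6}->{3,5}; W {1,4,5}->{1}; Z {1,2,3,4,5,6}->{4,6}
Constraint 3 (X != Z) on D(X)={3,5} D(Z)={4,6}: no change
Constraint 4 (W + X = V) on D(W)={1} D(X)={3,5} D(V)={2,4}: X {3,5}->{3}; V {2,4}->{4}
So after constraint 4: D(X)={3}, size = 1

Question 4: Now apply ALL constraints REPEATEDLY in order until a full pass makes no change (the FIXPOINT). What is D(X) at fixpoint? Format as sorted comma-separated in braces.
Answer: {}

Derivation:
pass 0 (initial): D(X)={1,2,3,5,6}
pass 1: V {2,4,6}->{4}; W {1,4,5}->{1}; X {1,2,3,5,6}->{3}; Z {1,2,3,4,5,6}->{4,6}
pass 2: V {4}->{}; W {1}->{}; X {3}->{}; Z {4,6}->{}
pass 3: no change
Fixpoint after 3 passes: D(X) = {}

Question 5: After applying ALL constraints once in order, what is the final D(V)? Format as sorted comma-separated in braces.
Constraint 1 (V < X) on D(V)={2,4,6} D(X)={1,2,3,5,6}: V {2,4,6}->{2,4}; X {1,2,3,5,6}->{3,5,6}
Constraint 2 (X + W = Z) on D(X)={3,5,6} D(W)={1,4,5} D(Z)={1,2,3,4,5,6}: X {3,5,6}->{3,5}; W {1,4,5}->{1}; Z {1,2,3,4,5,6}->{4,6}
Constraint 3 (X != Z) on D(X)={3,5} D(Z)={4,6}: no change
Constraint 4 (W + X = V) on D(W)={1} D(X)={3,5} D(V)={2,4}: X {3,5}->{3}; V {2,4}->{4}
So after all 4 constraints: D(V) = {4}

Answer: {4}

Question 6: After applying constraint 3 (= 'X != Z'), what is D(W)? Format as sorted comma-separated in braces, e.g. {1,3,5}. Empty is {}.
Answer: {1}

Derivation:
Constraint 1 (V < X) on D(V)={2,4,6} D(X)={1,2,3,5,6}: V {2,4,6}->{2,4}; X {1,2,3,5,6}->{3,5,6}
Constraint 2 (X + W = Z) on D(X)={3,5,6} D(W)={1,4,5} D(Z)={1,2,3,4,5,6}: X {3,5,6}->{3,5}; W {1,4,5}->{1}; Z {1,2,3,4,5,6}->{4,6}
Constraint 3 (X != Z) on D(X)={3,5} D(Z)={4,6}: no change
So after constraint 3: D(W) = {1}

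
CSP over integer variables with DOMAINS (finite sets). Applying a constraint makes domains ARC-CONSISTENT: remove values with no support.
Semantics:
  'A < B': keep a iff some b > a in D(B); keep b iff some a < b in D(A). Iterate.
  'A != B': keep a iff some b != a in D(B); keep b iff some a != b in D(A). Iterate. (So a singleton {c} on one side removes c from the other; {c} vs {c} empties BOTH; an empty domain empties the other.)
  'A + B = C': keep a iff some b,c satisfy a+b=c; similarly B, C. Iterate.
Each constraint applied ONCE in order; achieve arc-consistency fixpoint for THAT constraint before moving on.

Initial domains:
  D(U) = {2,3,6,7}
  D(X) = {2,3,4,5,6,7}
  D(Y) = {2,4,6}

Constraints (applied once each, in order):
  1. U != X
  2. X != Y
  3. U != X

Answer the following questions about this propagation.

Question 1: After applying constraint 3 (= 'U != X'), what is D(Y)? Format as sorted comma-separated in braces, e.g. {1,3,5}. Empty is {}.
Constraint 1 (U != X) on D(U)={2,3,6,7} D(X)={2,3,4,5,6,7}: no change
Constraint 2 (X != Y) on D(X)={2,3,4,5,6,7} D(Y)={2,4,6}: no change
Constraint 3 (U != X) on D(U)={2,3,6,7} D(X)={2,3,4,5,6,7}: no change
So after constraint 3: D(Y) = {2,4,6}

Answer: {2,4,6}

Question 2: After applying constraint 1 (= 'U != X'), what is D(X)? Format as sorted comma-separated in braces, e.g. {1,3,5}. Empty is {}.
Answer: {2,3,4,5,6,7}

Derivation:
Constraint 1 (U != X) on D(U)={2,3,6,7} D(X)={2,3,4,5,6,7}: no change
So after constraint 1: D(X) = {2,3,4,5,6,7}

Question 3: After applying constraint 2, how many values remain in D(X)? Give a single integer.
Answer: 6

Derivation:
Constraint 1 (U != X) on D(U)={2,3,6,7} D(X)={2,3,4,5,6,7}: no change
Constraint 2 (X != Y) on D(X)={2,3,4,5,6,7} D(Y)={2,4,6}: no change
So after constraint 2: D(X)={2,3,4,5,6,7}, size = 6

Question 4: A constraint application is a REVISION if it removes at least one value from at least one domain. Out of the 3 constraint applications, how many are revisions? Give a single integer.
Constraint 1 (U != X) on D(U)={2,3,6,7} D(X)={2,3,4,5,6,7}: no change => not a revision
Constraint 2 (X != Y) on D(X)={2,3,4,5,6,7} D(Y)={2,4,6}: no change => not a revision
Constraint 3 (U != X) on D(U)={2,3,6,7} D(X)={2,3,4,5,6,7}: no change => not a revision
Total revisions = 0

Answer: 0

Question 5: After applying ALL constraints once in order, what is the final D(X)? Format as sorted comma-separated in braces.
Constraint 1 (U != X) on D(U)={2,3,6,7} D(X)={2,3,4,5,6,7}: no change
Constraint 2 (X != Y) on D(X)={2,3,4,5,6,7} D(Y)={2,4,6}: no change
Constraint 3 (U != X) on D(U)={2,3,6,7} D(X)={2,3,4,5,6,7}: no change
So after all 3 constraints: D(X) = {2,3,4,5,6,7}

Answer: {2,3,4,5,6,7}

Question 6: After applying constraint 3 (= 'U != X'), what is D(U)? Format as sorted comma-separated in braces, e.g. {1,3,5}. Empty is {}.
Constraint 1 (U != X) on D(U)={2,3,6,7} D(X)={2,3,4,5,6,7}: no change
Constraint 2 (X != Y) on D(X)={2,3,4,5,6,7} D(Y)={2,4,6}: no change
Constraint 3 (U != X) on D(U)={2,3,6,7} D(X)={2,3,4,5,6,7}: no change
So after constraint 3: D(U) = {2,3,6,7}

Answer: {2,3,6,7}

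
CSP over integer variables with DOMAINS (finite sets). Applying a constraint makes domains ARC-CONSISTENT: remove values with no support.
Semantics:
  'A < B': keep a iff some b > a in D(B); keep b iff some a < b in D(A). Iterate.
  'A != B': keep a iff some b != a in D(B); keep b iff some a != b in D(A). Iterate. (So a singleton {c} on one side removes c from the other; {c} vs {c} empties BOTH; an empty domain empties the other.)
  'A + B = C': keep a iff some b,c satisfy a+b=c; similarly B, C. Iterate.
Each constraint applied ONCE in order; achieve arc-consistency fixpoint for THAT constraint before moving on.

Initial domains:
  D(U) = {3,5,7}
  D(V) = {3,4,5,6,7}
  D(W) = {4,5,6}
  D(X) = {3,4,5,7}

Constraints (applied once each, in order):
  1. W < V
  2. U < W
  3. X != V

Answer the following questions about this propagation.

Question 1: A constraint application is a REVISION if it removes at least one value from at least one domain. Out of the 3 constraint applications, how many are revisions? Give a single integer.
Constraint 1 (W < V) on D(W)={4,5,6} D(V)={3,4,5,6,7}: V {3,4,5,6,7}->{5,6,7} => REVISION
Constraint 2 (U < W) on D(U)={3,5,7} D(W)={4,5,6}: U {3,5,7}->{3,5} => REVISION
Constraint 3 (X != V) on D(X)={3,4,5,7} D(V)={5,6,7}: no change => not a revision
Total revisions = 2

Answer: 2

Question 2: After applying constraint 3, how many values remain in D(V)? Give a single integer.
Constraint 1 (W < V) on D(W)={4,5,6} D(V)={3,4,5,6,7}: V {3,4,5,6,7}->{5,6,7}
Constraint 2 (U < W) on D(U)={3,5,7} D(W)={4,5,6}: U {3,5,7}->{3,5}
Constraint 3 (X != V) on D(X)={3,4,5,7} D(V)={5,6,7}: no change
So after constraint 3: D(V)={5,6,7}, size = 3

Answer: 3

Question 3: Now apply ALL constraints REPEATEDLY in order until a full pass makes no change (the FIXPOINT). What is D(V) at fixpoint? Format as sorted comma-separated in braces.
Answer: {5,6,7}

Derivation:
pass 0 (initial): D(V)={3,4,5,6,7}
pass 1: U {3,5,7}->{3,5}; V {3,4,5,6,7}->{5,6,7}
pass 2: no change
Fixpoint after 2 passes: D(V) = {5,6,7}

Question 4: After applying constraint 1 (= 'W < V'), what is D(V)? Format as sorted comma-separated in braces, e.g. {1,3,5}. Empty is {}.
Answer: {5,6,7}

Derivation:
Constraint 1 (W < V) on D(W)={4,5,6} D(V)={3,4,5,6,7}: V {3,4,5,6,7}->{5,6,7}
So after constraint 1: D(V) = {5,6,7}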